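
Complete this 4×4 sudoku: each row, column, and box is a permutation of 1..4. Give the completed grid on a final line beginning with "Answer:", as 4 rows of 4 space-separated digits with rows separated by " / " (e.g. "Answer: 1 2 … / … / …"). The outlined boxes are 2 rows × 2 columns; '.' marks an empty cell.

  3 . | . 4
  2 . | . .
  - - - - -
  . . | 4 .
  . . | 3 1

Step 1. [r1c2∈{1}] r1c2 is down to just 1 ⇒ r1c2=1.
Step 2. [r4c2∈{2,4}] across row 4, 2 lands solely at r4c2, so r4c2=2.
Step 3. [r3c1∈{1}] r3c1's peers cover all but 1. So r3c1=1.
Step 4. [r2c2∈{4}] nothing but 4 survives at r2c2, so r2c2=4.
Step 5. [r2c3∈{1}] r2c3's peers cover all but 1 ⇒ r2c3=1.
Step 6. [r1c3∈{2}] r1c3 is down to just 2 ⇒ r1c3=2.
Step 7. [r2c4∈{3}] r2c4's peers cover all but 3, so r2c4=3.
Step 8. [r3c2∈{3}] r3c2 has the single candidate 3, so r3c2=3.
Step 9. [r3c4∈{2}] r3c4 has the single candidate 2 ⇒ r3c4=2.
Step 10. [r4c1∈{4}] r4c1's peers cover all but 4, so r4c1=4.

Answer: 3 1 2 4 / 2 4 1 3 / 1 3 4 2 / 4 2 3 1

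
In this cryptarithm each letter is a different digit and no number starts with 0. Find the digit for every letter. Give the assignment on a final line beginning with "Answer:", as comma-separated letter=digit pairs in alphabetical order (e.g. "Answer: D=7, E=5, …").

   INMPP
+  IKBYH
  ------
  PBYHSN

Step 1. [col 1: P + H ≡ N (mod 10)] several values work for H in column 1 (P + H ≡ N (mod 10), carry-in 0); try H=4. So H=4.
Step 2. [col 1: P + H ≡ N (mod 10)] several values work for N in column 1 (P + H ≡ N (mod 10), carry-in 0); try N=5 ⇒ N=5.
Step 3. [col 1: P + H ≡ N (mod 10)] in column 1 we have P+H≡N with carry-in 0; given H=4, N=5 and digits 4,5 already taken and all letters distinct, that pins P to 1 ⇒ P=1.
Step 4. [col 2: P + Y ≡ S (mod 10)] no forcing yet in column 2 (carry-in 0); S=0 is free and consistent — try it. So S=0.
Step 5. [col 2: P + Y ≡ S (mod 10)] from column 2 (P=1, S=0, carry-in 0, digits 0,1,4,5 already taken and all letters distinct): Y must equal 9. So Y=9.
Step 6. [col 3: M + B ≡ H (mod 10)] no forcing yet in column 3 (carry-in 1); M=7 is free and consistent — try it ⇒ M=7.
Step 7. [col 3: M + B ≡ H (mod 10)] from column 3 (M=7, H=4, carry-in 1, digits 0,1,4,5,7,9 already taken and all letters distinct): B must equal 6. So B=6.
Step 8. [col 4: N + K ≡ Y (mod 10)] column 4: given N=5, Y=9, carry-in 1, and digits 0,1,4,5,6,7,9 already taken and all letters distinct, N+K≡Y (mod 10) forces K=3 ⇒ K=3.
Step 9. [col 5: I + I ≡ B (mod 10)] in column 5 we have I+I≡B with carry-in 0; given B=6 and digits 0,1,3,4,5,6,7,9 already taken and all letters distinct, that pins I to 8, so I=8.

Answer: B=6, H=4, I=8, K=3, M=7, N=5, P=1, S=0, Y=9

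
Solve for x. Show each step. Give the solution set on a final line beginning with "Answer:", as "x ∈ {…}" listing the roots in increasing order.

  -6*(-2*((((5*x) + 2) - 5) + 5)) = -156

Step 1. [-6*(-2*((((5*x) + 2) - 5) + 5)) = -156] LHS = -6·(…); ÷-6 both sides ⇒ div: -2*((((5*x) + 2) - 5) + 5) = 26.
Step 2. [-2*((((5*x) + 2) - 5) + 5) = 26] -2·(inner) — divide through by -2. So div: (((5*x) + 2) - 5) + 5 = -13.
Step 3. [(((5*x) + 2) - 5) + 5 = -13] peel the +5: subtract 5 from each side. So sub: ((5*x) + 2) - 5 = -18.
Step 4. [((5*x) + 2) - 5 = -18] -5 is outermost — add 5 both sides, so sub: (5*x) + 2 = -13.
Step 5. [(5*x) + 2 = -13] peel the +2: subtract 2 from each side, so sub: 5*x = -15.
Step 6. [5*x = -15] 5·(inner) — divide through by 5 ⇒ div: x = -3.

Answer: x ∈ {-3}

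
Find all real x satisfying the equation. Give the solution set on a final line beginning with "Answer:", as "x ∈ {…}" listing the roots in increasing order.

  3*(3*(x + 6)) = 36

Step 1. [3*(3*(x + 6)) = 36] divide by the outer 3, so div: 3*(x + 6) = 12.
Step 2. [3*(x + 6) = 12] LHS = 3·(…); ÷3 both sides, so div: x + 6 = 4.
Step 3. [x + 6 = 4] subtract 6: x sits inside (… + 6), so sub: x = -2.

Answer: x ∈ {-2}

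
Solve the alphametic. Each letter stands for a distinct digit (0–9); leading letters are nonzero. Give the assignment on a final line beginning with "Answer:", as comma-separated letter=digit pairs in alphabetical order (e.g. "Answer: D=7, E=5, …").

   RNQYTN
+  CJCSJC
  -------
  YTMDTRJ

Step 1. [col 1: N + C ≡ J (mod 10)] N=5 is one option consistent with column 1 (N + C ≡ J (mod 10), carry-in 0) — take it ⇒ N=5.
Step 2. [col 1: N + C ≡ J (mod 10)] C=7 is one option consistent with column 1 (N + C ≡ J (mod 10), carry-in 0) — take it. So C=7.
Step 3. [Y] Y is the leading digit of a 7-digit sum of two 6-digit numbers; the final carry is exactly 1, so Y=1.
Step 4. [col 1: N + C ≡ J (mod 10)] column 1: given N=5, C=7, carry-in 0, and digits 1,5,7 already taken and all letters distinct, N+C≡J (mod 10) forces J=2, so J=2.
Step 5. [col 2: T + J ≡ R (mod 10)] column 2 (T + J ≡ R (mod 10), carry-in 1) doesn't pin T yet; pick T=0 and continue ⇒ T=0.
Step 6. [col 2: T + J ≡ R (mod 10)] column 2: given T=0, J=2, carry-in 1, and digits 0,1,2,5,7 already taken and all letters distinct, T+J≡R (mod 10) forces R=3. So R=3.
Step 7. [col 3: Y + S ≡ T (mod 10)] column 3 reads Y+S+carry(0)=T with Y=1, T=0; with digits 0,1,2,3,5,7 already taken and all letters distinct, the only value for S is 9 ⇒ S=9.
Step 8. [col 4: Q + C ≡ D (mod 10)] column 4 (Q + C ≡ D (mod 10), carry-in 1) doesn't pin Q yet; pick Q=6 and continue. So Q=6.
Step 9. [col 4: Q + C ≡ D (mod 10)] column 4 reads Q+C+carry(1)=D with Q=6, C=7; with digits 0,1,2,3,5,6,7,9 already taken and all letters distinct, the only value for D is 4 ⇒ D=4.
Step 10. [col 5: N + J ≡ M (mod 10)] from column 5 (N=5, J=2, carry-in 1, digits 0,1,2,3,4,5,6,7,9 already taken and all letters distinct): M must equal 8. So M=8.

Answer: C=7, D=4, J=2, M=8, N=5, Q=6, R=3, S=9, T=0, Y=1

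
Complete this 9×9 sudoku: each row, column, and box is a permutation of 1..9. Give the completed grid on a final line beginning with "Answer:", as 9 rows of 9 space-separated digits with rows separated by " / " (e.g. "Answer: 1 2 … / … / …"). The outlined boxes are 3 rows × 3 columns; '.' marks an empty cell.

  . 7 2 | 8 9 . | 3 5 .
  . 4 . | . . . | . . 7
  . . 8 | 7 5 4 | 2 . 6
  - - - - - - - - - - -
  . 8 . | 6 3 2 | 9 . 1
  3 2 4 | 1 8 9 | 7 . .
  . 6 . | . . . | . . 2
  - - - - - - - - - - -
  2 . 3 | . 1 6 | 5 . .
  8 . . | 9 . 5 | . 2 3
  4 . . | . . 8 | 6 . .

Step 1. [r9c9∈{9}] r9c9 is down to just 9. So r9c9=9.
Step 2. [r8c2∈{1}] r8c2's peers cover all but 1 ⇒ r8c2=1.
Step 3. [r2c7∈{1,8}] r2c7 is the only open cell in col 7 admitting 1, so r2c7=1.
Step 4. [r8c7∈{4}] nothing but 4 survives at r8c7, so r8c7=4.
Step 5. [r6c3∈{1,5,7,9}] col 3 places 1 nowhere but r6c3. So r6c3=1.
Step 6. [r2c3∈{5,6,9}] 9 has one home in col 3: r2c3, so r2c3=9.
Step 7. [r6c5∈{4,7}] col 5 places 4 nowhere but r6c5. So r6c5=4.
Step 8. [r2c1∈{5,6}] across row 2, 5 lands solely at r2c1. So r2c1=5.
Step 9. [r7c8∈{7,8}] row 7 places 7 nowhere but r7c8 ⇒ r7c8=7.
Step 10. [r8c5∈{7}] r8c5 is down to just 7, so r8c5=7.
Step 11. [r9c5∈{2}] r9c5 is down to just 2. So r9c5=2.
Step 12. [r4c1∈{7}] r4c1 has the single candidate 7. So r4c1=7.
Step 13. [r9c2∈{5}] r9c2 has the single candidate 5, so r9c2=5.
Step 14. [r2c4∈{2,3}] r2c4 is the only open cell in row 2 admitting 2 ⇒ r2c4=2.
Step 15. [r6c8∈{3,8}] across row 6, 3 lands solely at r6c8. So r6c8=3.
Step 16. [r1c1∈{1,6}] row 1 places 6 nowhere but r1c1, so r1c1=6.
Step 17. [r2c5∈{6}] only 6 remains possible at r2c5, so r2c5=6.
Step 18. [r9c4∈{3}] only 3 remains possible at r9c4. So r9c4=3.
Step 19. [r7c9∈{8}] nothing but 8 survives at r7c9 ⇒ r7c9=8.
Step 20. [r6c6∈{7}] r6c6 has the single candidate 7. So r6c6=7.
Step 21. [r7c4∈{4}] only 4 remains possible at r7c4, so r7c4=4.
Step 22. [r6c1∈{9}] r6c1 has the single candidate 9, so r6c1=9.
Step 23. [r2c8∈{8}] r2c8 has the single candidate 8, so r2c8=8.
Step 24. [r4c3∈{5}] only 5 remains possible at r4c3. So r4c3=5.
Step 25. [r1c9∈{4}] r1c9 is down to just 4. So r1c9=4.
Step 26. [r3c1∈{1}] r3c1 has the single candidate 1, so r3c1=1.
Step 27. [r9c8∈{1}] r9c8 has the single candidate 1, so r9c8=1.
Step 28. [r1c6∈{1}] only 1 remains possible at r1c6. So r1c6=1.
Step 29. [r6c7∈{8}] only 8 remains possible at r6c7, so r6c7=8.
Step 30. [r5c9∈{5}] nothing but 5 survives at r5c9. So r5c9=5.
Step 31. [r7c2∈{9}] r7c2's peers cover all but 9. So r7c2=9.
Step 32. [r2c6∈{3}] only 3 remains possible at r2c6, so r2c6=3.
Step 33. [r3c2∈{3}] nothing but 3 survives at r3c2. So r3c2=3.
Step 34. [r9c3∈{7}] nothing but 7 survives at r9c3, so r9c3=7.
Step 35. [r8c3∈{6}] only 6 remains possible at r8c3, so r8c3=6.
Step 36. [r3c8∈{9}] r3c8 is down to just 9, so r3c8=9.
Step 37. [r6c4∈{5}] nothing but 5 survives at r6c4. So r6c4=5.
Step 38. [r5c8∈{6}] nothing but 6 survives at r5c8, so r5c8=6.
Step 39. [r4c8∈{4}] only 4 remains possible at r4c8. So r4c8=4.

Answer: 6 7 2 8 9 1 3 5 4 / 5 4 9 2 6 3 1 8 7 / 1 3 8 7 5 4 2 9 6 / 7 8 5 6 3 2 9 4 1 / 3 2 4 1 8 9 7 6 5 / 9 6 1 5 4 7 8 3 2 / 2 9 3 4 1 6 5 7 8 / 8 1 6 9 7 5 4 2 3 / 4 5 7 3 2 8 6 1 9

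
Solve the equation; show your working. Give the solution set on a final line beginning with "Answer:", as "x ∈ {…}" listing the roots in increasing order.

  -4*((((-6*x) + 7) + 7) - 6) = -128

Step 1. [-4*((((-6*x) + 7) + 7) - 6) = -128] -4·(inner) — divide through by -4 ⇒ div: (((-6*x) + 7) + 7) - 6 = 32.
Step 2. [(((-6*x) + 7) + 7) - 6 = 32] 6 comes off first (add 6). So sub: ((-6*x) + 7) + 7 = 38.
Step 3. [((-6*x) + 7) + 7 = 38] the outer +7 inverts by subtracting 7 ⇒ sub: (-6*x) + 7 = 31.
Step 4. [(-6*x) + 7 = 31] subtract 7: x sits inside (… + 7). So sub: -6*x = 24.
Step 5. [-6*x = 24] -6 out front; divide by -6, so div: x = -4.

Answer: x ∈ {-4}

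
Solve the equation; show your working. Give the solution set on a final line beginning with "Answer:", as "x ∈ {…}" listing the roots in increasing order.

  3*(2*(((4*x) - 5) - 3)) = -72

Step 1. [3*(2*(((4*x) - 5) - 3)) = -72] LHS = 3·(…); ÷3 both sides ⇒ div: 2*(((4*x) - 5) - 3) = -24.
Step 2. [2*(((4*x) - 5) - 3) = -24] divide by the outer 2. So div: ((4*x) - 5) - 3 = -12.
Step 3. [((4*x) - 5) - 3 = -12] 3 comes off first (add 3) ⇒ sub: (4*x) - 5 = -9.
Step 4. [(4*x) - 5 = -9] -5 is outermost — add 5 both sides, so sub: 4*x = -4.
Step 5. [4*x = -4] LHS = 4·(…); ÷4 both sides ⇒ div: x = -1.

Answer: x ∈ {-1}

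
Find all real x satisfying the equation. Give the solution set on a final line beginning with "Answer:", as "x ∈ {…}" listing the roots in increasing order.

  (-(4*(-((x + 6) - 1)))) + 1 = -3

Step 1. [(-(4*(-((x + 6) - 1)))) + 1 = -3] the outer +1 inverts by subtracting 1, so sub: -(4*(-((x + 6) - 1))) = -4.
Step 2. [-(4*(-((x + 6) - 1))) = -4] leading − — multiply by −1, so neg: 4*(-((x + 6) - 1)) = 4.
Step 3. [4*(-((x + 6) - 1)) = 4] 4 out front; divide by 4 ⇒ div: -((x + 6) - 1) = 1.
Step 4. [-((x + 6) - 1) = 1] flip signs both sides. So neg: (x + 6) - 1 = -1.
Step 5. [(x + 6) - 1 = -1] peel the -1: add 1 from each side. So sub: x + 6 = 0.
Step 6. [x + 6 = 0] subtract 6: x sits inside (… + 6), so sub: x = -6.

Answer: x ∈ {-6}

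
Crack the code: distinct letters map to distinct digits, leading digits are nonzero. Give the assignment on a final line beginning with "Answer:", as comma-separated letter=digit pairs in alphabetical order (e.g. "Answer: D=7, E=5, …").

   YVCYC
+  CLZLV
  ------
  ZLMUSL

Step 1. [col 1: C + V ≡ L (mod 10)] several values work for L in column 1 (C + V ≡ L (mod 10), carry-in 0); try L=5. So L=5.
Step 2. [Z] Z is the leading digit of a 6-digit sum of two 5-digit numbers; the final carry is exactly 1, so Z=1.
Step 3. [col 1: C + V ≡ L (mod 10)] no forcing yet in column 1 (carry-in 0); V=7 is free and consistent — try it, so V=7.
Step 4. [col 1: C + V ≡ L (mod 10)] column 1 reads C+V+carry(0)=L with V=7, L=5; with digits 1,5,7 already taken and all letters distinct, the only value for C is 8, so C=8.
Step 5. [col 2: Y + L ≡ S (mod 10)] column 2 (Y + L ≡ S (mod 10), carry-in 1) doesn't pin Y yet; pick Y=6 and continue, so Y=6.
Step 6. [col 2: Y + L ≡ S (mod 10)] in column 2 we have Y+L≡S with carry-in 1; given Y=6, L=5 and digits 1,5,6,7,8 already taken and all letters distinct, that pins S to 2, so S=2.
Step 7. [col 3: C + Z ≡ U (mod 10)] column 3: given C=8, Z=1, carry-in 1, and digits 1,2,5,6,7,8 already taken and all letters distinct, C+Z≡U (mod 10) forces U=0. So U=0.
Step 8. [col 4: V + L ≡ M (mod 10)] in column 4 we have V+L≡M with carry-in 1; given V=7, L=5 and digits 0,1,2,5,6,7,8 already taken and all letters distinct, that pins M to 3, so M=3.

Answer: C=8, L=5, M=3, S=2, U=0, V=7, Y=6, Z=1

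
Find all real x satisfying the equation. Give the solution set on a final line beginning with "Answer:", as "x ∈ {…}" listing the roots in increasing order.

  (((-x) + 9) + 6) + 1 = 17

Step 1. [(((-x) + 9) + 6) + 1 = 17] subtract 1: x sits inside (… + 1). So sub: ((-x) + 9) + 6 = 16.
Step 2. [((-x) + 9) + 6 = 16] 6 comes off first (subtract 6) ⇒ sub: (-x) + 9 = 10.
Step 3. [(-x) + 9 = 10] +9 is outermost — subtract 9 both sides, so sub: -x = 1.
Step 4. [-x = 1] flip signs both sides, so neg: x = -1.

Answer: x ∈ {-1}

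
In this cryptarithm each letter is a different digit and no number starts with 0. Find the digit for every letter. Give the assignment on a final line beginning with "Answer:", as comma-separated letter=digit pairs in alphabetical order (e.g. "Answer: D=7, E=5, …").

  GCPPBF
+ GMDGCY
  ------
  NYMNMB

Step 1. [col 1: F + Y ≡ B (mod 10)] column 1 (F + Y ≡ B (mod 10), carry-in 0) doesn't pin F yet; pick F=9 and continue, so F=9.
Step 2. [col 1: F + Y ≡ B (mod 10)] B=0 is one option consistent with column 1 (F + Y ≡ B (mod 10), carry-in 0) — take it ⇒ B=0.
Step 3. [col 1: F + Y ≡ B (mod 10)] column 1: given F=9, B=0, carry-in 0, and digits 0,9 already taken and all letters distinct, F+Y≡B (mod 10) forces Y=1, so Y=1.
Step 4. [col 2: B + C ≡ M (mod 10)] M=6 is one option consistent with column 2 (B + C ≡ M (mod 10), carry-in 1) — take it. So M=6.
Step 5. [col 2: B + C ≡ M (mod 10)] column 2: given B=0, M=6, carry-in 1, and digits 0,1,6,9 already taken and all letters distinct, B+C≡M (mod 10) forces C=5, so C=5.
Step 6. [col 3: P + G ≡ N (mod 10)] column 3 (P + G ≡ N (mod 10), carry-in 0) doesn't pin P yet; pick P=4 and continue, so P=4.
Step 7. [col 3: P + G ≡ N (mod 10)] no forcing yet in column 3 (carry-in 0); N=7 is free and consistent — try it. So N=7.
Step 8. [col 3: P + G ≡ N (mod 10)] in column 3 we have P+G≡N with carry-in 0; given P=4, N=7 and digits 0,1,4,5,6,7,9 already taken and all letters distinct, that pins G to 3. So G=3.
Step 9. [col 4: P + D ≡ M (mod 10)] in column 4 we have P+D≡M with carry-in 0; given P=4, M=6 and digits 0,1,3,4,5,6,7,9 already taken and all letters distinct, that pins D to 2, so D=2.

Answer: B=0, C=5, D=2, F=9, G=3, M=6, N=7, P=4, Y=1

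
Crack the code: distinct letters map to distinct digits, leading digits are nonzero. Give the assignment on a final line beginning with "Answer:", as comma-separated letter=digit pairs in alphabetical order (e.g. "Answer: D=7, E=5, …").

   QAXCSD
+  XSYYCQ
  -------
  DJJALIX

Step 1. [col 1: D + Q ≡ X (mod 10)] Q=4 is one option consistent with column 1 (D + Q ≡ X (mod 10), carry-in 0) — take it ⇒ Q=4.
Step 2. [col 1: D + Q ≡ X (mod 10)] no forcing yet in column 1 (carry-in 0); X=5 is free and consistent — try it ⇒ X=5.
Step 3. [col 1: D + Q ≡ X (mod 10)] column 1 reads D+Q+carry(0)=X with Q=4, X=5; with digits 4,5 already taken and all letters distinct, the only value for D is 1 ⇒ D=1.
Step 4. [col 2: S + C ≡ I (mod 10)] column 2 (S + C ≡ I (mod 10), carry-in 0) doesn't pin S yet; pick S=3 and continue ⇒ S=3.
Step 5. [col 2: S + C ≡ I (mod 10)] several values work for I in column 2 (S + C ≡ I (mod 10), carry-in 0); try I=9, so I=9.
Step 6. [col 2: S + C ≡ I (mod 10)] column 2 reads S+C+carry(0)=I with S=3, I=9; with digits 1,3,4,5,9 already taken and all letters distinct, the only value for C is 6, so C=6.
Step 7. [col 3: C + Y ≡ L (mod 10)] in column 3 we have C+Y≡L with carry-in 0; given C=6 and digits 1,3,4,5,6,9 already taken and all letters distinct, that pins Y to 2. So Y=2.
Step 8. [col 3: C + Y ≡ L (mod 10)] column 3 reads C+Y+carry(0)=L with C=6, Y=2; with digits 1,2,3,4,5,6,9 already taken and all letters distinct, the only value for L is 8, so L=8.
Step 9. [col 4: X + Y ≡ A (mod 10)] in column 4 we have X+Y≡A with carry-in 0; given X=5, Y=2 and digits 1,2,3,4,5,6,8,9 already taken and all letters distinct, that pins A to 7, so A=7.
Step 10. [col 5: A + S ≡ J (mod 10)] from column 5 (A=7, S=3, carry-in 0, digits 1,2,3,4,5,6,7,8,9 already taken and all letters distinct): J must equal 0, so J=0.

Answer: A=7, C=6, D=1, I=9, J=0, L=8, Q=4, S=3, X=5, Y=2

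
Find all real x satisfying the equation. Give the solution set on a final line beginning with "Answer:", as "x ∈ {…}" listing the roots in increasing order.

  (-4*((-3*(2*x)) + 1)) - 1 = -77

Step 1. [(-4*((-3*(2*x)) + 1)) - 1 = -77] the outer -1 inverts by adding 1, so sub: -4*((-3*(2*x)) + 1) = -76.
Step 2. [-4*((-3*(2*x)) + 1) = -76] divide by the outer -4. So div: (-3*(2*x)) + 1 = 19.
Step 3. [(-3*(2*x)) + 1 = 19] +1 is outermost — subtract 1 both sides ⇒ sub: -3*(2*x) = 18.
Step 4. [-3*(2*x) = 18] -3·(inner) — divide through by -3 ⇒ div: 2*x = -6.
Step 5. [2*x = -6] LHS = 2·(…); ÷2 both sides, so div: x = -3.

Answer: x ∈ {-3}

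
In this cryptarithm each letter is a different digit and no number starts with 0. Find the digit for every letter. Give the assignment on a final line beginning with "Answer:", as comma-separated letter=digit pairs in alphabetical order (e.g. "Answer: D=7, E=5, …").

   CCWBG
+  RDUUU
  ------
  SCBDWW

Step 1. [col 1: G + U ≡ W (mod 10)] no forcing yet in column 1 (carry-in 0); U=7 is free and consistent — try it ⇒ U=7.
Step 2. [col 1: G + U ≡ W (mod 10)] G=3 is one option consistent with column 1 (G + U ≡ W (mod 10), carry-in 0) — take it, so G=3.
Step 3. [col 1: G + U ≡ W (mod 10)] from column 1 (G=3, U=7, carry-in 0, digits 3,7 already taken and all letters distinct): W must equal 0 ⇒ W=0.
Step 4. [col 2: B + U ≡ W (mod 10)] in column 2 we have B+U≡W with carry-in 1; given U=7, W=0 and digits 0,3,7 already taken and all letters distinct, that pins B to 2. So B=2.
Step 5. [col 3: W + U ≡ D (mod 10)] column 3 reads W+U+carry(1)=D with W=0, U=7; with digits 0,2,3,7 already taken and all letters distinct, the only value for D is 8. So D=8.
Step 6. [col 4: C + D ≡ B (mod 10)] in column 4 we have C+D≡B with carry-in 0; given D=8, B=2 and digits 0,2,3,7,8 already taken and all letters distinct, that pins C to 4, so C=4.
Step 7. [S] S is the leading digit of a 6-digit sum of two 5-digit numbers; the final carry is exactly 1. So S=1.
Step 8. [col 5: C + R ≡ C (mod 10)] from column 5 (C=4, carry-in 1, digits 0,1,2,3,4,7,8 already taken and all letters distinct): R must equal 9 ⇒ R=9.

Answer: B=2, C=4, D=8, G=3, R=9, S=1, U=7, W=0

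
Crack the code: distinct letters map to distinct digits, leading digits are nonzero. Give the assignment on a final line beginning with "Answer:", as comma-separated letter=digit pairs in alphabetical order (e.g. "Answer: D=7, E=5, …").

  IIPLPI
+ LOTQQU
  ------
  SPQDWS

Step 1. [col 1: I + U ≡ S (mod 10)] column 1 (I + U ≡ S (mod 10), carry-in 0) doesn't pin U yet; pick U=4 and continue. So U=4.
Step 2. [col 1: I + U ≡ S (mod 10)] column 1 (I + U ≡ S (mod 10), carry-in 0) doesn't pin I yet; pick I=2 and continue ⇒ I=2.
Step 3. [col 1: I + U ≡ S (mod 10)] column 1 reads I+U+carry(0)=S with I=2, U=4; with digits 2,4 already taken and all letters distinct, the only value for S is 6. So S=6.
Step 4. [col 2: P + Q ≡ W (mod 10)] W=8 is one option consistent with column 2 (P + Q ≡ W (mod 10), carry-in 0) — take it, so W=8.
Step 5. [col 2: P + Q ≡ W (mod 10)] no forcing yet in column 2 (carry-in 0); Q=7 is free and consistent — try it. So Q=7.
Step 6. [col 2: P + Q ≡ W (mod 10)] column 2 reads P+Q+carry(0)=W with Q=7, W=8; with digits 2,4,6,7,8 already taken and all letters distinct, the only value for P is 1, so P=1.
Step 7. [col 3: L + Q ≡ D (mod 10)] column 3: given Q=7, carry-in 0, and digits 1,2,4,6,7,8 already taken and all letters distinct, L+Q≡D (mod 10) forces D=0. So D=0.
Step 8. [col 3: L + Q ≡ D (mod 10)] in column 3 we have L+Q≡D with carry-in 0; given Q=7, D=0 and digits 0,1,2,4,6,7,8 already taken and all letters distinct, that pins L to 3, so L=3.
Step 9. [col 4: P + T ≡ Q (mod 10)] column 4 reads P+T+carry(1)=Q with P=1, Q=7; with digits 0,1,2,3,4,6,7,8 already taken and all letters distinct, the only value for T is 5, so T=5.
Step 10. [col 5: I + O ≡ P (mod 10)] from column 5 (I=2, P=1, carry-in 0, digits 0,1,2,3,4,5,6,7,8 already taken and all letters distinct): O must equal 9. So O=9.

Answer: D=0, I=2, L=3, O=9, P=1, Q=7, S=6, T=5, U=4, W=8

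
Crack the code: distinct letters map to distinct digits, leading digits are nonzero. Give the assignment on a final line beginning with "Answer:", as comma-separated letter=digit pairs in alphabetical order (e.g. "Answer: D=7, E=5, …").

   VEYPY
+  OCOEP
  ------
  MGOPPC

Step 1. [M] M is the leading digit of a 6-digit sum of two 5-digit numbers; the final carry is exactly 1, so M=1.
Step 2. [col 1: Y + P ≡ C (mod 10)] P=8 is one option consistent with column 1 (Y + P ≡ C (mod 10), carry-in 0) — take it ⇒ P=8.
Step 3. [col 1: Y + P ≡ C (mod 10)] no forcing yet in column 1 (carry-in 0); C=3 is free and consistent — try it ⇒ C=3.
Step 4. [col 1: Y + P ≡ C (mod 10)] in column 1 we have Y+P≡C with carry-in 0; given P=8, C=3 and digits 1,3,8 already taken and all letters distinct, that pins Y to 5. So Y=5.
Step 5. [col 2: P + E ≡ P (mod 10)] column 2: given P=8, carry-in 1, and digits 1,3,5,8 already taken and all letters distinct, P+E≡P (mod 10) forces E=9. So E=9.
Step 6. [col 3: Y + O ≡ P (mod 10)] from column 3 (Y=5, P=8, carry-in 1, digits 1,3,5,8,9 already taken and all letters distinct): O must equal 2, so O=2.
Step 7. [col 5: V + O ≡ G (mod 10)] G=0 is one option consistent with column 5 (V + O ≡ G (mod 10), carry-in 1) — take it, so G=0.
Step 8. [col 5: V + O ≡ G (mod 10)] from column 5 (O=2, G=0, carry-in 1, digits 0,1,2,3,5,8,9 already taken and all letters distinct): V must equal 7 ⇒ V=7.

Answer: C=3, E=9, G=0, M=1, O=2, P=8, V=7, Y=5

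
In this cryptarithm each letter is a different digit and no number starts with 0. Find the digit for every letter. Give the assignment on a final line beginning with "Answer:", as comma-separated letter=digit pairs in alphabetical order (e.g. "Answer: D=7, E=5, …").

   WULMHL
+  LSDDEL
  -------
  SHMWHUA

Step 1. [col 1: L + L ≡ A (mod 10)] A=6 is one option consistent with column 1 (L + L ≡ A (mod 10), carry-in 0) — take it, so A=6.
Step 2. [S] adding two 6-digit numbers gives at most 6+1 digits, and here it does — S is that final carry and must be 1, so S=1.
Step 3. [col 1: L + L ≡ A (mod 10)] column 1 (L + L ≡ A (mod 10), carry-in 0) doesn't pin L yet; pick L=8 and continue ⇒ L=8.
Step 4. [col 2: H + E ≡ U (mod 10)] E=4 is one option consistent with column 2 (H + E ≡ U (mod 10), carry-in 1) — take it ⇒ E=4.
Step 5. [col 2: H + E ≡ U (mod 10)] column 2 (H + E ≡ U (mod 10), carry-in 1) doesn't pin U yet; pick U=5 and continue ⇒ U=5.
Step 6. [col 2: H + E ≡ U (mod 10)] in column 2 we have H+E≡U with carry-in 1; given E=4, U=5 and digits 1,4,5,6,8 already taken and all letters distinct, that pins H to 0. So H=0.
Step 7. [col 3: M + D ≡ H (mod 10)] column 3 (M + D ≡ H (mod 10), carry-in 0) doesn't pin M yet; pick M=7 and continue. So M=7.
Step 8. [col 3: M + D ≡ H (mod 10)] in column 3 we have M+D≡H with carry-in 0; given M=7, H=0 and digits 0,1,4,5,6,7,8 already taken and all letters distinct, that pins D to 3. So D=3.
Step 9. [col 4: L + D ≡ W (mod 10)] column 4 reads L+D+carry(1)=W with L=8, D=3; with digits 0,1,3,4,5,6,7,8 already taken and all letters distinct, the only value for W is 2, so W=2.

Answer: A=6, D=3, E=4, H=0, L=8, M=7, S=1, U=5, W=2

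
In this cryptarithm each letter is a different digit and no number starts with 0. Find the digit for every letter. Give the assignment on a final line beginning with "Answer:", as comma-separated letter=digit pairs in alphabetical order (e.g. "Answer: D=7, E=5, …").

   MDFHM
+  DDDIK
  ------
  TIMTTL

Step 1. [T] the sum has 6 digits but both addends have 5; that extra leading digit T is the final carry, namely 1 ⇒ T=1.
Step 2. [col 1: M + K ≡ L (mod 10)] several values work for L in column 1 (M + K ≡ L (mod 10), carry-in 0); try L=0 ⇒ L=0.
Step 3. [col 1: M + K ≡ L (mod 10)] column 1 (M + K ≡ L (mod 10), carry-in 0) doesn't pin M yet; pick M=7 and continue, so M=7.
Step 4. [col 1: M + K ≡ L (mod 10)] column 1: given M=7, L=0, carry-in 0, and digits 0,1,7 already taken and all letters distinct, M+K≡L (mod 10) forces K=3. So K=3.
Step 5. [col 2: H + I ≡ T (mod 10)] several values work for H in column 2 (H + I ≡ T (mod 10), carry-in 1); try H=4 ⇒ H=4.
Step 6. [col 2: H + I ≡ T (mod 10)] in column 2 we have H+I≡T with carry-in 1; given H=4, T=1 and digits 0,1,3,4,7 already taken and all letters distinct, that pins I to 6, so I=6.
Step 7. [col 3: F + D ≡ T (mod 10)] F=2 is one option consistent with column 3 (F + D ≡ T (mod 10), carry-in 1) — take it ⇒ F=2.
Step 8. [col 3: F + D ≡ T (mod 10)] from column 3 (F=2, T=1, carry-in 1, digits 0,1,2,3,4,6,7 already taken and all letters distinct): D must equal 8 ⇒ D=8.

Answer: D=8, F=2, H=4, I=6, K=3, L=0, M=7, T=1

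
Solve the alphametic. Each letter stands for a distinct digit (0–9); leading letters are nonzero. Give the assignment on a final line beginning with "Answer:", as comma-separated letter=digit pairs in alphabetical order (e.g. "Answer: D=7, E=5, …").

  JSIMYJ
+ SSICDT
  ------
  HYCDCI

Step 1. [col 1: J + T ≡ I (mod 10)] several values work for T in column 1 (J + T ≡ I (mod 10), carry-in 0); try T=6, so T=6.
Step 2. [col 1: J + T ≡ I (mod 10)] column 1 (J + T ≡ I (mod 10), carry-in 0) doesn't pin I yet; pick I=1 and continue. So I=1.
Step 3. [col 1: J + T ≡ I (mod 10)] column 1 reads J+T+carry(0)=I with T=6, I=1; with digits 1,6 already taken and all letters distinct, the only value for J is 5 ⇒ J=5.
Step 4. [col 2: Y + D ≡ C (mod 10)] several values work for D in column 2 (Y + D ≡ C (mod 10), carry-in 1); try D=3 ⇒ D=3.
Step 5. [col 2: Y + D ≡ C (mod 10)] several values work for Y in column 2 (Y + D ≡ C (mod 10), carry-in 1); try Y=8. So Y=8.
Step 6. [col 2: Y + D ≡ C (mod 10)] column 2: given Y=8, D=3, carry-in 1, and digits 1,3,5,6,8 already taken and all letters distinct, Y+D≡C (mod 10) forces C=2. So C=2.
Step 7. [col 3: M + C ≡ D (mod 10)] from column 3 (C=2, D=3, carry-in 1, digits 1,2,3,5,6,8 already taken and all letters distinct): M must equal 0 ⇒ M=0.
Step 8. [col 5: S + S ≡ Y (mod 10)] no forcing yet in column 5 (carry-in 0); S=4 is free and consistent — try it ⇒ S=4.
Step 9. [col 6: J + S ≡ H (mod 10)] from column 6 (J=5, S=4, carry-in 0, digits 0,1,2,3,4,5,6,8 already taken and all letters distinct): H must equal 9, so H=9.

Answer: C=2, D=3, H=9, I=1, J=5, M=0, S=4, T=6, Y=8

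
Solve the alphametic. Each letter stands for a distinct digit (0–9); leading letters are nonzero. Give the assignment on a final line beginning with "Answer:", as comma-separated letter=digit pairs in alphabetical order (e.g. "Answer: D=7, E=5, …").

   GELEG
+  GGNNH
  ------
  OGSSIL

Step 1. [col 1: G + H ≡ L (mod 10)] several values work for H in column 1 (G + H ≡ L (mod 10), carry-in 0); try H=4, so H=4.
Step 2. [col 1: G + H ≡ L (mod 10)] no forcing yet in column 1 (carry-in 0); L=3 is free and consistent — try it. So L=3.
Step 3. [O] the sum has 6 digits but both addends have 5; that extra leading digit O is the final carry, namely 1 ⇒ O=1.
Step 4. [col 1: G + H ≡ L (mod 10)] from column 1 (H=4, L=3, carry-in 0, digits 1,3,4 already taken and all letters distinct): G must equal 9. So G=9.
Step 5. [col 2: E + N ≡ I (mod 10)] no forcing yet in column 2 (carry-in 1); N=2 is free and consistent — try it, so N=2.
Step 6. [col 2: E + N ≡ I (mod 10)] no forcing yet in column 2 (carry-in 1); I=0 is free and consistent — try it ⇒ I=0.
Step 7. [col 2: E + N ≡ I (mod 10)] column 2 reads E+N+carry(1)=I with N=2, I=0; with digits 0,1,2,3,4,9 already taken and all letters distinct, the only value for E is 7. So E=7.
Step 8. [col 3: L + N ≡ S (mod 10)] in column 3 we have L+N≡S with carry-in 1; given L=3, N=2 and digits 0,1,2,3,4,7,9 already taken and all letters distinct, that pins S to 6, so S=6.

Answer: E=7, G=9, H=4, I=0, L=3, N=2, O=1, S=6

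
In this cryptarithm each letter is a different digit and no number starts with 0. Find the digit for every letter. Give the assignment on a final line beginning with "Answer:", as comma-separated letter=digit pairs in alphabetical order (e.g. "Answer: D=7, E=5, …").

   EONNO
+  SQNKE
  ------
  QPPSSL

Step 1. [col 1: O + E ≡ L (mod 10)] no forcing yet in column 1 (carry-in 0); E=9 is free and consistent — try it ⇒ E=9.
Step 2. [col 1: O + E ≡ L (mod 10)] column 1 (O + E ≡ L (mod 10), carry-in 0) doesn't pin L yet; pick L=5 and continue. So L=5.
Step 3. [Q] adding two 5-digit numbers gives at most 5+1 digits, and here it does — Q is that final carry and must be 1. So Q=1.
Step 4. [col 1: O + E ≡ L (mod 10)] column 1 reads O+E+carry(0)=L with E=9, L=5; with digits 1,5,9 already taken and all letters distinct, the only value for O is 6, so O=6.
Step 5. [col 2: N + K ≡ S (mod 10)] several values work for K in column 2 (N + K ≡ S (mod 10), carry-in 1); try K=3. So K=3.
Step 6. [col 2: N + K ≡ S (mod 10)] several values work for S in column 2 (N + K ≡ S (mod 10), carry-in 1); try S=8, so S=8.
Step 7. [col 2: N + K ≡ S (mod 10)] column 2: given K=3, S=8, carry-in 1, and digits 1,3,5,6,8,9 already taken and all letters distinct, N+K≡S (mod 10) forces N=4 ⇒ N=4.
Step 8. [col 4: O + Q ≡ P (mod 10)] from column 4 (O=6, Q=1, carry-in 0, digits 1,3,4,5,6,8,9 already taken and all letters distinct): P must equal 7, so P=7.

Answer: E=9, K=3, L=5, N=4, O=6, P=7, Q=1, S=8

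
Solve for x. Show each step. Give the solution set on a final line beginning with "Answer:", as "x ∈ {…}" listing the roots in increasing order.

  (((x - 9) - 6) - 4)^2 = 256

Step 1. [(((x - 9) - 6) - 4)^2 = 256] LHS squared, RHS 256 ≥ 0: apply √ (±) ⇒ sqrt: ((x - 9) - 6) - 4 = 16 or -16.
Step 2. [((x - 9) - 6) - 4 = 16 or -16] -4 is outermost — add 4 both sides. So sub: (x - 9) - 6 = 20 or -12.
Step 3. [(x - 9) - 6 = 20 or -12] the outer -6 inverts by adding 6, so sub: x - 9 = 26 or -6.
Step 4. [x - 9 = 26 or -6] 9 comes off first (add 9) ⇒ sub: x = 35 or 3.

Answer: x ∈ {3, 35}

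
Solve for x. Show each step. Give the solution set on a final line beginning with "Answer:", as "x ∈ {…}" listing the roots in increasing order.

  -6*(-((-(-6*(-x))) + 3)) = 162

Step 1. [-6*(-((-(-6*(-x))) + 3)) = 162] -6 out front; divide by -6. So div: -((-(-6*(-x))) + 3) = -27.
Step 2. [-((-(-6*(-x))) + 3) = -27] leading − — multiply by −1 ⇒ neg: (-(-6*(-x))) + 3 = 27.
Step 3. [(-(-6*(-x))) + 3 = 27] +3 is outermost — subtract 3 both sides. So sub: -(-6*(-x)) = 24.
Step 4. [-(-6*(-x)) = 24] LHS negated; negate both sides ⇒ neg: -6*(-x) = -24.
Step 5. [-6*(-x) = -24] leading coefficient -6: divide by -6. So div: -x = 4.
Step 6. [-x = 4] leading − — multiply by −1 ⇒ neg: x = -4.

Answer: x ∈ {-4}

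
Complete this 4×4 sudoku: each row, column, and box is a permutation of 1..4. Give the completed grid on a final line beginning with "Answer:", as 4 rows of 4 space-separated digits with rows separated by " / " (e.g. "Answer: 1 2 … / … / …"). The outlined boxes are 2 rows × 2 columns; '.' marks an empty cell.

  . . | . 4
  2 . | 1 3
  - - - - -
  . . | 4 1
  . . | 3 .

Step 1. [r3c2∈{2,3}] row 3 places 2 nowhere but r3c2, so r3c2=2.
Step 2. [r4c1∈{1,4}] in col 1, 4 fits only at r4c1. So r4c1=4.
Step 3. [r1c1∈{1,3}] in col 1, 1 fits only at r1c1 ⇒ r1c1=1.
Step 4. [r4c2∈{1}] r4c2 is down to just 1, so r4c2=1.
Step 5. [r1c2∈{3}] nothing but 3 survives at r1c2. So r1c2=3.
Step 6. [r3c1∈{3}] only 3 remains possible at r3c1, so r3c1=3.
Step 7. [r2c2∈{4}] only 4 remains possible at r2c2, so r2c2=4.
Step 8. [r1c3∈{2}] nothing but 2 survives at r1c3 ⇒ r1c3=2.
Step 9. [r4c4∈{2}] only 2 remains possible at r4c4, so r4c4=2.

Answer: 1 3 2 4 / 2 4 1 3 / 3 2 4 1 / 4 1 3 2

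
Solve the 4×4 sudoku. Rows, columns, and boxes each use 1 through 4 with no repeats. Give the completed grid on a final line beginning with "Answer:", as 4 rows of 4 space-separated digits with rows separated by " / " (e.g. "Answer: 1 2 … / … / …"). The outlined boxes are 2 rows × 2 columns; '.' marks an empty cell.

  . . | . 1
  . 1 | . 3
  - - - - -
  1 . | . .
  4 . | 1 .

Step 1. [r4c2∈{2,3}] across row 4, 3 lands solely at r4c2. So r4c2=3.
Step 2. [r2c1∈{2}] only 2 remains possible at r2c1, so r2c1=2.
Step 3. [r1c3∈{2,4}] across row 1, 2 lands solely at r1c3, so r1c3=2.
Step 4. [r3c4∈{2,4}] 4 has one home in col 4: r3c4 ⇒ r3c4=4.
Step 5. [r3c3∈{3}] only 3 remains possible at r3c3 ⇒ r3c3=3.
Step 6. [r3c2∈{2}] only 2 remains possible at r3c2 ⇒ r3c2=2.
Step 7. [r4c4∈{2}] only 2 remains possible at r4c4, so r4c4=2.
Step 8. [r2c3∈{4}] r2c3's peers cover all but 4, so r2c3=4.
Step 9. [r1c1∈{3}] r1c1 is down to just 3 ⇒ r1c1=3.
Step 10. [r1c2∈{4}] r1c2 has the single candidate 4, so r1c2=4.

Answer: 3 4 2 1 / 2 1 4 3 / 1 2 3 4 / 4 3 1 2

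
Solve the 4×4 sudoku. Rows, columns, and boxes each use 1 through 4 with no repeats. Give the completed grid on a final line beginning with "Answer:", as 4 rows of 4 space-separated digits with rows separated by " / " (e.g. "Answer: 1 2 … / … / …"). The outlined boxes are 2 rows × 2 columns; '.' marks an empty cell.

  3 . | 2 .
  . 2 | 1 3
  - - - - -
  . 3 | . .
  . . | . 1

Step 1. [r4c2∈{4}] r4c2's peers cover all but 4. So r4c2=4.
Step 2. [r3c4∈{2,4}] in col 4, 2 fits only at r3c4 ⇒ r3c4=2.
Step 3. [r2c1∈{4}] only 4 remains possible at r2c1 ⇒ r2c1=4.
Step 4. [r4c1∈{2}] only 2 remains possible at r4c1 ⇒ r4c1=2.
Step 5. [r1c2∈{1}] nothing but 1 survives at r1c2 ⇒ r1c2=1.
Step 6. [r3c3∈{4}] r3c3 is down to just 4. So r3c3=4.
Step 7. [r3c1∈{1}] r3c1 is down to just 1 ⇒ r3c1=1.
Step 8. [r4c3∈{3}] r4c3 is down to just 3 ⇒ r4c3=3.
Step 9. [r1c4∈{4}] r1c4 is down to just 4, so r1c4=4.

Answer: 3 1 2 4 / 4 2 1 3 / 1 3 4 2 / 2 4 3 1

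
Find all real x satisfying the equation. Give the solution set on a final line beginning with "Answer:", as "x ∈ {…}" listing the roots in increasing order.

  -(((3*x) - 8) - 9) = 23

Step 1. [-(((3*x) - 8) - 9) = 23] leading − — multiply by −1, so neg: ((3*x) - 8) - 9 = -23.
Step 2. [((3*x) - 8) - 9 = -23] add 9: x sits inside (… - 9), so sub: (3*x) - 8 = -14.
Step 3. [(3*x) - 8 = -14] 8 comes off first (add 8). So sub: 3*x = -6.
Step 4. [3*x = -6] leading coefficient 3: divide by 3, so div: x = -2.

Answer: x ∈ {-2}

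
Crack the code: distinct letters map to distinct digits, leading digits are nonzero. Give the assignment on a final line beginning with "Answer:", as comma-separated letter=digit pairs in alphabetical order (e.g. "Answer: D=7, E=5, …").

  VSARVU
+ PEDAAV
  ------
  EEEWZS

Step 1. [col 1: U + V ≡ S (mod 10)] U=9 is one option consistent with column 1 (U + V ≡ S (mod 10), carry-in 0) — take it, so U=9.
Step 2. [col 1: U + V ≡ S (mod 10)] several values work for S in column 1 (U + V ≡ S (mod 10), carry-in 0); try S=0 ⇒ S=0.
Step 3. [col 1: U + V ≡ S (mod 10)] column 1 reads U+V+carry(0)=S with U=9, S=0; with digits 0,9 already taken and all letters distinct, the only value for V is 1 ⇒ V=1.
Step 4. [col 2: V + A ≡ Z (mod 10)] A=2 is one option consistent with column 2 (V + A ≡ Z (mod 10), carry-in 1) — take it ⇒ A=2.
Step 5. [col 2: V + A ≡ Z (mod 10)] column 2: given V=1, A=2, carry-in 1, and digits 0,1,2,9 already taken and all letters distinct, V+A≡Z (mod 10) forces Z=4 ⇒ Z=4.
Step 6. [col 3: R + A ≡ W (mod 10)] column 3 (R + A ≡ W (mod 10), carry-in 0) doesn't pin R yet; pick R=3 and continue, so R=3.
Step 7. [col 3: R + A ≡ W (mod 10)] column 3 reads R+A+carry(0)=W with R=3, A=2; with digits 0,1,2,3,4,9 already taken and all letters distinct, the only value for W is 5. So W=5.
Step 8. [col 4: A + D ≡ E (mod 10)] from column 4 (A=2, carry-in 0, digits 0,1,2,3,4,5,9 already taken and all letters distinct): D must equal 6. So D=6.
Step 9. [col 4: A + D ≡ E (mod 10)] column 4: given A=2, D=6, carry-in 0, and digits 0,1,2,3,4,5,6,9 already taken and all letters distinct, A+D≡E (mod 10) forces E=8, so E=8.
Step 10. [col 6: V + P ≡ E (mod 10)] in column 6 we have V+P≡E with carry-in 0; given V=1, E=8 and digits 0,1,2,3,4,5,6,8,9 already taken and all letters distinct, that pins P to 7 ⇒ P=7.

Answer: A=2, D=6, E=8, P=7, R=3, S=0, U=9, V=1, W=5, Z=4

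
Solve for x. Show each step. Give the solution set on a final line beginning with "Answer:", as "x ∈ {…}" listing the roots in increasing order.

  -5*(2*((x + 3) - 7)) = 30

Step 1. [-5*(2*((x + 3) - 7)) = 30] -5 out front; divide by -5, so div: 2*((x + 3) - 7) = -6.
Step 2. [2*((x + 3) - 7) = -6] divide by the outer 2, so div: (x + 3) - 7 = -3.
Step 3. [(x + 3) - 7 = -3] add 7: x sits inside (… - 7) ⇒ sub: x + 3 = 4.
Step 4. [x + 3 = 4] 3 comes off first (subtract 3). So sub: x = 1.

Answer: x ∈ {1}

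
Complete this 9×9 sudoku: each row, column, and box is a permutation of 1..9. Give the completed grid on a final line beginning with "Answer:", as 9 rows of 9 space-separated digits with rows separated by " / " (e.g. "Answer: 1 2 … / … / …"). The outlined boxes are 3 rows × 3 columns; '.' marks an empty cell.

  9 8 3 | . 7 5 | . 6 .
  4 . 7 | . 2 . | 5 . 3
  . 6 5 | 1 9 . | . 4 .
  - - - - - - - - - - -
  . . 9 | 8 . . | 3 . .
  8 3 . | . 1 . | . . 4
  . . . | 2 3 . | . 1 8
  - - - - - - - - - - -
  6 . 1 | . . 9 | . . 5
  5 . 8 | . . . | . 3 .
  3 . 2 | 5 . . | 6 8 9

Step 1. [r9c5∈{4}] r9c5 has the single candidate 4. So r9c5=4.
Step 2. [r4c2∈{1,2,4,5,7}] col 2 places 2 nowhere but r4c2 ⇒ r4c2=2.
Step 3. [r8c6∈{1,2,6,7}] r8c6 is the only open cell in col 6 admitting 2 ⇒ r8c6=2.
Step 4. [r5c4∈{6,7,9}] in col 4, 9 fits only at r5c4, so r5c4=9.
Step 5. [r9c2∈{7}] nothing but 7 survives at r9c2. So r9c2=7.
Step 6. [r5c8∈{2,5,7}] r5c8 is the only open cell in row 5 admitting 5, so r5c8=5.
Step 7. [r4c8∈{7}] r4c8's peers cover all but 7. So r4c8=7.
Step 8. [r5c7∈{2}] r5c7 has the single candidate 2, so r5c7=2.
Step 9. [r7c2∈{4}] r7c2 has the single candidate 4. So r7c2=4.
Step 10. [r7c7∈{7}] r7c7 has the single candidate 7, so r7c7=7.
Step 11. [r2c6∈{6,8}] 8 has one home in row 2: r2c6. So r2c6=8.
Step 12. [r8c9∈{1}] r8c9 is down to just 1. So r8c9=1.
Step 13. [r4c6∈{4,6}] in row 4, 4 fits only at r4c6. So r4c6=4.
Step 14. [r5c6∈{6,7}] row 5 places 7 nowhere but r5c6, so r5c6=7.
Step 15. [r6c6∈{6}] r6c6 has the single candidate 6, so r6c6=6.
Step 16. [r1c9∈{2}] nothing but 2 survives at r1c9. So r1c9=2.
Step 17. [r8c4∈{6,7}] r8c4 is the only open cell in row 8 admitting 7 ⇒ r8c4=7.
Step 18. [r5c3∈{6}] r5c3 has the single candidate 6. So r5c3=6.
Step 19. [r2c4∈{6}] r2c4 is down to just 6 ⇒ r2c4=6.
Step 20. [r3c7∈{8}] only 8 remains possible at r3c7 ⇒ r3c7=8.
Step 21. [r1c7∈{1}] nothing but 1 survives at r1c7 ⇒ r1c7=1.
Step 22. [r8c5∈{6}] r8c5 is down to just 6, so r8c5=6.
Step 23. [r8c7∈{4}] r8c7 has the single candidate 4 ⇒ r8c7=4.
Step 24. [r6c7∈{9}] r6c7 is down to just 9. So r6c7=9.
Step 25. [r4c5∈{5}] r4c5 is down to just 5. So r4c5=5.
Step 26. [r3c1∈{2}] r3c1 is down to just 2 ⇒ r3c1=2.
Step 27. [r8c2∈{9}] only 9 remains possible at r8c2. So r8c2=9.
Step 28. [r9c6∈{1}] r9c6 has the single candidate 1 ⇒ r9c6=1.
Step 29. [r2c2∈{1}] r2c2's peers cover all but 1 ⇒ r2c2=1.
Step 30. [r2c8∈{9}] r2c8's peers cover all but 9, so r2c8=9.
Step 31. [r1c4∈{4}] only 4 remains possible at r1c4 ⇒ r1c4=4.
Step 32. [r6c3∈{4}] r6c3 is down to just 4 ⇒ r6c3=4.
Step 33. [r3c6∈{3}] r3c6's peers cover all but 3. So r3c6=3.
Step 34. [r4c1∈{1}] r4c1 has the single candidate 1, so r4c1=1.
Step 35. [r6c2∈{5}] nothing but 5 survives at r6c2, so r6c2=5.
Step 36. [r4c9∈{6}] nothing but 6 survives at r4c9 ⇒ r4c9=6.
Step 37. [r7c5∈{8}] only 8 remains possible at r7c5, so r7c5=8.
Step 38. [r3c9∈{7}] only 7 remains possible at r3c9, so r3c9=7.
Step 39. [r7c8∈{2}] r7c8 has the single candidate 2. So r7c8=2.
Step 40. [r7c4∈{3}] only 3 remains possible at r7c4. So r7c4=3.
Step 41. [r6c1∈{7}] r6c1's peers cover all but 7 ⇒ r6c1=7.

Answer: 9 8 3 4 7 5 1 6 2 / 4 1 7 6 2 8 5 9 3 / 2 6 5 1 9 3 8 4 7 / 1 2 9 8 5 4 3 7 6 / 8 3 6 9 1 7 2 5 4 / 7 5 4 2 3 6 9 1 8 / 6 4 1 3 8 9 7 2 5 / 5 9 8 7 6 2 4 3 1 / 3 7 2 5 4 1 6 8 9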